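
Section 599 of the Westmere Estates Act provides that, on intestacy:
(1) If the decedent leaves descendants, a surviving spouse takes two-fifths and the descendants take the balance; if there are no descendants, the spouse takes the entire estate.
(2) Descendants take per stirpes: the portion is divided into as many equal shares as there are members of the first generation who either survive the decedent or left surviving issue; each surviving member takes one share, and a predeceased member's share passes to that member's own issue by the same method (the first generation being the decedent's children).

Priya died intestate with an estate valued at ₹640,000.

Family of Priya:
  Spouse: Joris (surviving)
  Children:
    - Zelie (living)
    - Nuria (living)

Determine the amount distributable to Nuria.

Nuria receives ₹192,000.

Joris takes two-fifths of ₹640,000 = ₹256,000. The remaining ₹384,000 passes to the descendants.
The descendants' portion (₹384,000) is divided into 2 shares of ₹192,000: Zelie and Nuria each take ₹192,000.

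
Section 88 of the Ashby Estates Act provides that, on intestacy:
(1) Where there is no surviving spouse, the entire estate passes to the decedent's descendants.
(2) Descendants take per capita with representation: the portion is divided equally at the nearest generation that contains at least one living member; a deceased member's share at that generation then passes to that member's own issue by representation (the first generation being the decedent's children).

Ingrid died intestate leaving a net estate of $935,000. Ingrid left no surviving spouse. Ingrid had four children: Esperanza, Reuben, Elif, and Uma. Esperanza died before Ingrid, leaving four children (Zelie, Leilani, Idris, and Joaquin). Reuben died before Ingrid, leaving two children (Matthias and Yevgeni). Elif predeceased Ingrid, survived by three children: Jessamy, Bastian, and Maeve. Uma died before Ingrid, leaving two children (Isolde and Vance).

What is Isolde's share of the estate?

The entire $935,000 passes to the descendants.
No child survives, so the initial division is made at the grandchildren's generation.
That amount ($935,000) is divided into 11 shares of $85,000: Zelie, Leilani, Idris, Joaquin, Matthias, Yevgeni, Jessamy, Bastian, Maeve, Isolde, and Vance each take $85,000.

Isolde receives $85,000.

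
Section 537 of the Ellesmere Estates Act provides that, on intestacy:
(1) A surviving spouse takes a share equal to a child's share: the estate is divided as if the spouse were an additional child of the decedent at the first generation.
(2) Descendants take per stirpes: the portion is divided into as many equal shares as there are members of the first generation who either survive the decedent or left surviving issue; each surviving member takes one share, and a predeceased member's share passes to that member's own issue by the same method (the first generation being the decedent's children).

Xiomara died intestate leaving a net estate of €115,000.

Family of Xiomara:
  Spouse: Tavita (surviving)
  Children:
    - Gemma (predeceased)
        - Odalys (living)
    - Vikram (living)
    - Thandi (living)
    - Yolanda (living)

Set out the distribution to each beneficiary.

Tavita: €23,000; Odalys: €23,000; Vikram: €23,000; Thandi: €23,000; Yolanda: €23,000

The spouse counts as an additional share at the children's level, so there are 5 primary shares of €23,000. Tavita takes one such share (€23,000).
The children's combined portion (€92,000) is divided into 4 shares of €23,000: Vikram, Thandi, and Yolanda each take €23,000; Gemma's €23,000 share passes to Gemma's issue.
Gemma's share (€23,000) passes entirely to Odalys.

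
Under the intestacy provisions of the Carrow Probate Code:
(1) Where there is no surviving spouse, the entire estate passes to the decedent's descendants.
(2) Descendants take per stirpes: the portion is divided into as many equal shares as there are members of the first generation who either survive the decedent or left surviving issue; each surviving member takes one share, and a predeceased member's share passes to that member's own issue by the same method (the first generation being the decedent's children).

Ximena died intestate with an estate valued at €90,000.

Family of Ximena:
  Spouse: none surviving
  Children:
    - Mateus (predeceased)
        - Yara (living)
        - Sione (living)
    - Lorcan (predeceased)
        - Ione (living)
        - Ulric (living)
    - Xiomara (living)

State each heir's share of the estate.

The entire €90,000 passes to the descendants.
That amount (€90,000) is divided into 3 shares of €30,000: Xiomara takes €30,000; Mateus's €30,000 share passes to Mateus's issue; Lorcan's €30,000 share passes to Lorcan's issue.
Mateus's share (€30,000) is divided into 2 shares of €15,000: Yara and Sione each take €15,000.
Lorcan's share (€30,000) is divided into 2 shares of €15,000: Ione and Ulric each take €15,000.

Yara: €15,000; Sione: €15,000; Ione: €15,000; Ulric: €15,000; Xiomara: €30,000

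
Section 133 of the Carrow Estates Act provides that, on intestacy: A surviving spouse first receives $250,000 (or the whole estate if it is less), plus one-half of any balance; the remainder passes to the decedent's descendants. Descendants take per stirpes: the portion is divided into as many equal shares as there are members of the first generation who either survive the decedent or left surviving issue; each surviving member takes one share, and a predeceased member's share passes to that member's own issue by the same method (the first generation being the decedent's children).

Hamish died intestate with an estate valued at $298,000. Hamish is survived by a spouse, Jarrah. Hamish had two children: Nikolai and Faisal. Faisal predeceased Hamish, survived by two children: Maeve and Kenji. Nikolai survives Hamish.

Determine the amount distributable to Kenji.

Kenji receives $6,000.

Jarrah first takes $250,000, leaving a balance of $48,000. Jarrah then takes one-half of the balance ($24,000), for a total of $274,000. The remaining $24,000 passes to the descendants.
The descendants' portion ($24,000) is divided into 2 shares of $12,000: Nikolai takes $12,000; Faisal's $12,000 share passes to Faisal's issue.
Faisal's share ($12,000) is divided into 2 shares of $6,000: Maeve and Kenji each take $6,000.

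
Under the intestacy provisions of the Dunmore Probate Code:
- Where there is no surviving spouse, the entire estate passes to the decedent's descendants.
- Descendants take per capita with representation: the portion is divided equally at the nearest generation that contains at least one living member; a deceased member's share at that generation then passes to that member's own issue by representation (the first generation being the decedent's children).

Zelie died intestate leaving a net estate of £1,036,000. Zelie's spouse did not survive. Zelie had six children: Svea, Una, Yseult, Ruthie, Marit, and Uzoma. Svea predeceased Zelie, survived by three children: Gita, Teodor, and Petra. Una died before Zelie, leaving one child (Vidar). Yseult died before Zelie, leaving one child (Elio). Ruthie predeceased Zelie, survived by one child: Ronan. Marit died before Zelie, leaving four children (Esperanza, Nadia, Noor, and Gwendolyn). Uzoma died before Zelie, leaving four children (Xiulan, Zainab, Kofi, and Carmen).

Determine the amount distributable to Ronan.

Ronan receives £74,000.

The entire £1,036,000 passes to the descendants.
No child survives, so the initial division is made at the grandchildren's generation.
That amount (£1,036,000) is divided into 14 shares of £74,000: Gita, Teodor, Petra, Vidar, Elio, Ronan, Esperanza, Nadia, Noor, Gwendolyn, Xiulan, Zainab, Kofi, and Carmen each take £74,000.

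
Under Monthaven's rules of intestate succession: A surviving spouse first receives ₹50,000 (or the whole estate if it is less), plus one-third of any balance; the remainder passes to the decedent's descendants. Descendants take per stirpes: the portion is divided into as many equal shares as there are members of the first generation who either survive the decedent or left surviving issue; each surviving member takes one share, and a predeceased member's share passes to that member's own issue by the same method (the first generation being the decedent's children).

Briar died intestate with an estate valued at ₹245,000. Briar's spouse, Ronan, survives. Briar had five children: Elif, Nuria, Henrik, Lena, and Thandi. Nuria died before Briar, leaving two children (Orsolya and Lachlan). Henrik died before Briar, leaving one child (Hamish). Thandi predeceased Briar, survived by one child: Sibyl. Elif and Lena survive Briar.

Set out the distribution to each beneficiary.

Ronan: ₹115,000; Elif: ₹26,000; Orsolya: ₹13,000; Lachlan: ₹13,000; Hamish: ₹26,000; Lena: ₹26,000; Sibyl: ₹26,000

Ronan first takes ₹50,000, leaving a balance of ₹195,000. Ronan then takes one-third of the balance (₹65,000), for a total of ₹115,000. The remaining ₹130,000 passes to the descendants.
The descendants' portion (₹130,000) is divided into 5 shares of ₹26,000: Elif and Lena each take ₹26,000; Nuria's ₹26,000 share passes to Nuria's issue; Henrik's ₹26,000 share passes to Henrik's issue; Thandi's ₹26,000 share passes to Thandi's issue.
Nuria's share (₹26,000) is divided into 2 shares of ₹13,000: Orsolya and Lachlan each take ₹13,000.
Henrik's share (₹26,000) passes entirely to Hamish.
Thandi's share (₹26,000) passes entirely to Sibyl.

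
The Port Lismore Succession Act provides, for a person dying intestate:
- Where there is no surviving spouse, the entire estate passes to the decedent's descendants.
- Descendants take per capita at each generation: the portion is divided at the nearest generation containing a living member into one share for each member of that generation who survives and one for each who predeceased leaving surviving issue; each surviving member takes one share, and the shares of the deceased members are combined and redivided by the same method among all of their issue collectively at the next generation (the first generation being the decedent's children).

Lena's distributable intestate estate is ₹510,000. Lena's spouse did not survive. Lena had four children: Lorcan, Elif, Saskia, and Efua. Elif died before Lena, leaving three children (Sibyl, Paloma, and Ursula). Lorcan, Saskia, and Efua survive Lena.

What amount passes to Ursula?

The entire ₹510,000 passes to the descendants.
That amount (₹510,000) is divided at the children's generation into 4 shares of ₹127,500. Lorcan, Saskia, and Efua each take ₹127,500. The remaining share for the deceased Elif (₹127,500) is carried to the next generation.
That pool (₹127,500) is divided at the grandchildren's generation equally among Sibyl, Paloma, and Ursula: ₹42,500 each.

Ursula receives ₹42,500.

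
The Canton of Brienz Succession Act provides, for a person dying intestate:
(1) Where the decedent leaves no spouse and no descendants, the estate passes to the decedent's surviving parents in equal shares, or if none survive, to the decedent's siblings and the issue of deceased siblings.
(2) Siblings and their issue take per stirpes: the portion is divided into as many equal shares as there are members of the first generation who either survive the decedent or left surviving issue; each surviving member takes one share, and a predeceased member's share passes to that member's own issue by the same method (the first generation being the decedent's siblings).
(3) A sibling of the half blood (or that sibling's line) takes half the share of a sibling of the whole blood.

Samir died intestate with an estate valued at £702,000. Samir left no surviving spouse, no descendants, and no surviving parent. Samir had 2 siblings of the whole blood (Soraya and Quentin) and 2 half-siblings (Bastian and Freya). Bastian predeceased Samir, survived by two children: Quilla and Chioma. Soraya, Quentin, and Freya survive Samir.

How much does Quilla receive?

Quilla receives £58,500.

The entire £702,000 passes to the siblings and their issue.
Counting each half-blood sibling's line as half a unit, there are 3 units in £702,000, so one unit is £234,000. Whole-blood lines (Soraya and Quentin) take £234,000 each; half-blood lines (Bastian and Freya) take £117,000 each.
Bastian's share (£117,000) is divided into 2 shares of £58,500: Quilla and Chioma each take £58,500.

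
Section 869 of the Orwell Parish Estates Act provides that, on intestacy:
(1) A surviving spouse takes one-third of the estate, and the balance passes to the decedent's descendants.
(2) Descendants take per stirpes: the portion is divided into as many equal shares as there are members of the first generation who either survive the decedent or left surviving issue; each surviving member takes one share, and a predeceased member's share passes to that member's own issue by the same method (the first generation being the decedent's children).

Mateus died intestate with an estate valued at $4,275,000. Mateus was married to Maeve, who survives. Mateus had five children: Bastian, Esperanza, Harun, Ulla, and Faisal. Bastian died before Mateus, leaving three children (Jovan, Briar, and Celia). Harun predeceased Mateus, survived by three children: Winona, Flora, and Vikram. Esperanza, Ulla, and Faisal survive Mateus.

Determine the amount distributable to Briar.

Briar receives $190,000.

Maeve takes one-third of $4,275,000 = $1,425,000. The remaining $2,850,000 passes to the descendants.
The descendants' portion ($2,850,000) is divided into 5 shares of $570,000: Esperanza, Ulla, and Faisal each take $570,000; Bastian's $570,000 share passes to Bastian's issue; Harun's $570,000 share passes to Harun's issue.
Bastian's share ($570,000) is divided into 3 shares of $190,000: Jovan, Briar, and Celia each take $190,000.
Harun's share ($570,000) is divided into 3 shares of $190,000: Winona, Flora, and Vikram each take $190,000.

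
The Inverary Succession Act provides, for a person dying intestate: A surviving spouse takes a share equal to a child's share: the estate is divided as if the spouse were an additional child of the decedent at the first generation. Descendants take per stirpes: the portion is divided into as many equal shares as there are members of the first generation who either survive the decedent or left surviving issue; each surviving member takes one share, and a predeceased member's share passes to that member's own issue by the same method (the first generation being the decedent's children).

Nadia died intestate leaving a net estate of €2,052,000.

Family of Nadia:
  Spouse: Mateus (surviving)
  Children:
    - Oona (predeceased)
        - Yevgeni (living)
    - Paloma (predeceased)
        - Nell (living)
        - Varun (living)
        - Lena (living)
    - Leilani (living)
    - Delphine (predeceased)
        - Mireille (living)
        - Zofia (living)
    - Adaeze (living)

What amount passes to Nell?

The spouse counts as an additional share at the children's level, so there are 6 primary shares of €342,000. Mateus takes one such share (€342,000).
The children's combined portion (€1,710,000) is divided into 5 shares of €342,000: Leilani and Adaeze each take €342,000; Oona's €342,000 share passes to Oona's issue; Paloma's €342,000 share passes to Paloma's issue; Delphine's €342,000 share passes to Delphine's issue.
Oona's share (€342,000) passes entirely to Yevgeni.
Paloma's share (€342,000) is divided into 3 shares of €114,000: Nell, Varun, and Lena each take €114,000.
Delphine's share (€342,000) is divided into 2 shares of €171,000: Mireille and Zofia each take €171,000.

Nell receives €114,000.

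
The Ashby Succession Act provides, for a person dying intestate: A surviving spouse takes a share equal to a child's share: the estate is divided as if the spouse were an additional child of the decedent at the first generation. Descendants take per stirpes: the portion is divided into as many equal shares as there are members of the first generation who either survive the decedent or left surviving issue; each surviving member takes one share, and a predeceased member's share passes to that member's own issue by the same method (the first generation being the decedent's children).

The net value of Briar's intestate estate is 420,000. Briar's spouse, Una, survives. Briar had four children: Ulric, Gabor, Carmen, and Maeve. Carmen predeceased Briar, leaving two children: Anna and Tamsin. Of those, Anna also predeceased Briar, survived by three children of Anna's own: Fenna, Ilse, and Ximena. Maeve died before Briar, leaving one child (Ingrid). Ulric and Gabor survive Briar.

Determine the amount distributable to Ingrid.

The spouse counts as an additional share at the children's level, so there are 5 primary shares of 84,000. Una takes one such share (84,000).
The children's combined portion (336,000) is divided into 4 shares of 84,000: Ulric and Gabor each take 84,000; Carmen's 84,000 share passes to Carmen's issue; Maeve's 84,000 share passes to Maeve's issue.
Carmen's share (84,000) is divided into 2 shares of 42,000: Tamsin takes 42,000; Anna's 42,000 share passes to Anna's issue.
Anna's share (42,000) is divided into 3 shares of 14,000: Fenna, Ilse, and Ximena each take 14,000.
Maeve's share (84,000) passes entirely to Ingrid.

Ingrid receives 84,000.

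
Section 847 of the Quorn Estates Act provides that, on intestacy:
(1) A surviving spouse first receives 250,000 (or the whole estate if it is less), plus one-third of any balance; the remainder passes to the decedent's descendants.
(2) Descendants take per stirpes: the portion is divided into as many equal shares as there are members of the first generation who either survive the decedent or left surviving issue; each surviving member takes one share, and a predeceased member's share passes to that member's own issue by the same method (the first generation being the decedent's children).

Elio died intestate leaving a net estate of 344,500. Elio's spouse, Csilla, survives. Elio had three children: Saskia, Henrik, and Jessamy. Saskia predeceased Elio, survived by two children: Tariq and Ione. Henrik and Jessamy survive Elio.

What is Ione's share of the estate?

Csilla first takes 250,000, leaving a balance of 94,500. Csilla then takes one-third of the balance (31,500), for a total of 281,500. The remaining 63,000 passes to the descendants.
The descendants' portion (63,000) is divided into 3 shares of 21,000: Henrik and Jessamy each take 21,000; Saskia's 21,000 share passes to Saskia's issue.
Saskia's share (21,000) is divided into 2 shares of 10,500: Tariq and Ione each take 10,500.

Ione receives 10,500.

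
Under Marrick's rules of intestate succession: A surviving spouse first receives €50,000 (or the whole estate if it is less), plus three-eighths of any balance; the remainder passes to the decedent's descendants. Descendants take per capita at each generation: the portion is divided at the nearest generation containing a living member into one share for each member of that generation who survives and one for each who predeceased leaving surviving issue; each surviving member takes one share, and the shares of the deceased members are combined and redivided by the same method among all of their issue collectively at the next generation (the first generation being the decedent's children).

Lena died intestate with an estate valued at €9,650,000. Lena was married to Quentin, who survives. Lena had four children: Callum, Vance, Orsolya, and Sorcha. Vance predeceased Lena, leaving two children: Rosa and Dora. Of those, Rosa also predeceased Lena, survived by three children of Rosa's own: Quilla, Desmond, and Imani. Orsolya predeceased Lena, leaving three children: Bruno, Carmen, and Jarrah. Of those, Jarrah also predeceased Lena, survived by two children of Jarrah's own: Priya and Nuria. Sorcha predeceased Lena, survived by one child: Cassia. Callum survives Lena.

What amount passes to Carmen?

Carmen receives €750,000.

Quentin first takes €50,000, leaving a balance of €9,600,000. Quentin then takes three-eighths of the balance (€3,600,000), for a total of €3,650,000. The remaining €6,000,000 passes to the descendants.
The descendants' portion (€6,000,000) is divided at the children's generation into 4 shares of €1,500,000. Callum takes €1,500,000. The 3 shares of the deceased (Vance, Orsolya, and Sorcha) are combined into a pool of €4,500,000.
That pool (€4,500,000) is divided at the grandchildren's generation into 6 shares of €750,000. Dora, Bruno, Carmen, and Cassia each take €750,000. The 2 shares of the deceased (Rosa and Jarrah) are combined into a pool of €1,500,000.
That pool (€1,500,000) is divided at the great-grandchildren's generation equally among Quilla, Desmond, Imani, Priya, and Nuria: €300,000 each.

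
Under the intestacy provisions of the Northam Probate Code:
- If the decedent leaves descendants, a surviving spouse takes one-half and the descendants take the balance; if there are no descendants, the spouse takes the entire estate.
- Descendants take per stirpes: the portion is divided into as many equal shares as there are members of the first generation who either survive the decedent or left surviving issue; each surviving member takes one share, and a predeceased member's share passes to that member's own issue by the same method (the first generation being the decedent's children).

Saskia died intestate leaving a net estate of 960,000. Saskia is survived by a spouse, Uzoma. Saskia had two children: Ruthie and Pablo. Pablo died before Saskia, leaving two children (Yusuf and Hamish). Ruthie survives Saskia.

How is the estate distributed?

Uzoma takes one-half of 960,000 = 480,000. The remaining 480,000 passes to the descendants.
The descendants' portion (480,000) is divided into 2 shares of 240,000: Ruthie takes 240,000; Pablo's 240,000 share passes to Pablo's issue.
Pablo's share (240,000) is divided into 2 shares of 120,000: Yusuf and Hamish each take 120,000.

Uzoma: 480,000; Ruthie: 240,000; Yusuf: 120,000; Hamish: 120,000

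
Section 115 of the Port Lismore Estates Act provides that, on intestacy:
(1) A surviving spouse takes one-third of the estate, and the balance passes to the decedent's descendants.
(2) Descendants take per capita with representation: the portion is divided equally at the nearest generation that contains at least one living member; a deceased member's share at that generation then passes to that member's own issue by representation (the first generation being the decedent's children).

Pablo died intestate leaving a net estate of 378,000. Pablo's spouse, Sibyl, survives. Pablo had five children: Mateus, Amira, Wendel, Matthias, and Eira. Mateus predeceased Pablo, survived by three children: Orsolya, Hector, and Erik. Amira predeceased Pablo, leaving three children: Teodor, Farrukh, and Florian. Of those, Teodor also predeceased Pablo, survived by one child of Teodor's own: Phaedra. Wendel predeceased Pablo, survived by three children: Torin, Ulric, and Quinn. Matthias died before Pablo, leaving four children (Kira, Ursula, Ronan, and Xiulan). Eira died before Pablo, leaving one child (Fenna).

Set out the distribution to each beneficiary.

Sibyl: 126,000; Orsolya: 18,000; Hector: 18,000; Erik: 18,000; Phaedra: 18,000; Farrukh: 18,000; Florian: 18,000; Torin: 18,000; Ulric: 18,000; Quinn: 18,000; Kira: 18,000; Ursula: 18,000; Ronan: 18,000; Xiulan: 18,000; Fenna: 18,000

Sibyl takes one-third of 378,000 = 126,000. The remaining 252,000 passes to the descendants.
No child survives, so the initial division is made at the grandchildren's generation.
The descendants' portion (252,000) is divided into 14 shares of 18,000: Orsolya, Hector, Erik, Farrukh, Florian, Torin, Ulric, Quinn, Kira, Ursula, Ronan, Xiulan, and Fenna each take 18,000; Teodor's 18,000 share passes to Teodor's issue.
Teodor's share (18,000) passes entirely to Phaedra.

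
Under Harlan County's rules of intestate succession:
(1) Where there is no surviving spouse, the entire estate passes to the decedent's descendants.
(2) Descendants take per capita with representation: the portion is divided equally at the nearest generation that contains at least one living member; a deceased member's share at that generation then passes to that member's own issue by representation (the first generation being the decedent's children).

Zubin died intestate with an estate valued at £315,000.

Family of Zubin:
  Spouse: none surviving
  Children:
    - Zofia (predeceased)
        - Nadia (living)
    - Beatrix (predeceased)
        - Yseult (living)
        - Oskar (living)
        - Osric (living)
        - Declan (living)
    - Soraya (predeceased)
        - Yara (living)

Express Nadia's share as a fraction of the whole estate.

Nadia receives 1/6 of the estate.

The entire £315,000 passes to the descendants.
No child survives, so the initial division is made at the grandchildren's generation.
That amount (£315,000) is divided into 6 shares of £52,500: Nadia, Yseult, Oskar, Osric, Declan, and Yara each take £52,500.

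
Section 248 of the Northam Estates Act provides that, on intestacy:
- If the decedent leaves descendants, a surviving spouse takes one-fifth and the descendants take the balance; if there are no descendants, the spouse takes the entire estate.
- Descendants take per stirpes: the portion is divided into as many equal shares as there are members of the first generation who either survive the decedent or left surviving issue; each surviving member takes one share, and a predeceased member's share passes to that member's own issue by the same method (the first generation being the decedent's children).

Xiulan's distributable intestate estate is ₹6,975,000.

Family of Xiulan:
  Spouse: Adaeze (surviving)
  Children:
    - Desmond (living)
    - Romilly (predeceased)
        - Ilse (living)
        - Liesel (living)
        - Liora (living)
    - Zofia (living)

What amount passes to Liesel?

Adaeze takes one-fifth of ₹6,975,000 = ₹1,395,000. The remaining ₹5,580,000 passes to the descendants.
The descendants' portion (₹5,580,000) is divided into 3 shares of ₹1,860,000: Desmond and Zofia each take ₹1,860,000; Romilly's ₹1,860,000 share passes to Romilly's issue.
Romilly's share (₹1,860,000) is divided into 3 shares of ₹620,000: Ilse, Liesel, and Liora each take ₹620,000.

Liesel receives ₹620,000.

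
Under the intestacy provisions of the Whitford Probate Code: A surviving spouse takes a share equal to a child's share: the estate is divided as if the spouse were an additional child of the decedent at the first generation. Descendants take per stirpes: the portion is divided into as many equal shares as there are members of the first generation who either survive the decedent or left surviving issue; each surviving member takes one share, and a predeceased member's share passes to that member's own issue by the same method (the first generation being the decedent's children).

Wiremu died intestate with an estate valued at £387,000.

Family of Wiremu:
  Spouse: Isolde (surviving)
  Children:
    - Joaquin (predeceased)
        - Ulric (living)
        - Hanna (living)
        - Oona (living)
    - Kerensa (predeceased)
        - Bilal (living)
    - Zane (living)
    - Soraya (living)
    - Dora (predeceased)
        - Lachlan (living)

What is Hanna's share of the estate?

The spouse counts as an additional share at the children's level, so there are 6 primary shares of £64,500. Isolde takes one such share (£64,500).
The children's combined portion (£322,500) is divided into 5 shares of £64,500: Zane and Soraya each take £64,500; Joaquin's £64,500 share passes to Joaquin's issue; Kerensa's £64,500 share passes to Kerensa's issue; Dora's £64,500 share passes to Dora's issue.
Joaquin's share (£64,500) is divided into 3 shares of £21,500: Ulric, Hanna, and Oona each take £21,500.
Kerensa's share (£64,500) passes entirely to Bilal.
Dora's share (£64,500) passes entirely to Lachlan.

Hanna receives £21,500.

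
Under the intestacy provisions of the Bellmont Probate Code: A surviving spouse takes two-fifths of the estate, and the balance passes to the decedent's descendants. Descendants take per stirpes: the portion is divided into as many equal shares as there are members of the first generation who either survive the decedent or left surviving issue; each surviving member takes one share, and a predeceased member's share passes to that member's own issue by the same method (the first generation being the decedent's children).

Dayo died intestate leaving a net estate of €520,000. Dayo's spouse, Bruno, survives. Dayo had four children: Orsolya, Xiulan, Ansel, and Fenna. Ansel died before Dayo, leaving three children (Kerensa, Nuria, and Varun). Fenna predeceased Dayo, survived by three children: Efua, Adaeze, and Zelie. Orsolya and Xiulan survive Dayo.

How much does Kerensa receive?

Kerensa receives €26,000.

Bruno takes two-fifths of €520,000 = €208,000. The remaining €312,000 passes to the descendants.
The descendants' portion (€312,000) is divided into 4 shares of €78,000: Orsolya and Xiulan each take €78,000; Ansel's €78,000 share passes to Ansel's issue; Fenna's €78,000 share passes to Fenna's issue.
Ansel's share (€78,000) is divided into 3 shares of €26,000: Kerensa, Nuria, and Varun each take €26,000.
Fenna's share (€78,000) is divided into 3 shares of €26,000: Efua, Adaeze, and Zelie each take €26,000.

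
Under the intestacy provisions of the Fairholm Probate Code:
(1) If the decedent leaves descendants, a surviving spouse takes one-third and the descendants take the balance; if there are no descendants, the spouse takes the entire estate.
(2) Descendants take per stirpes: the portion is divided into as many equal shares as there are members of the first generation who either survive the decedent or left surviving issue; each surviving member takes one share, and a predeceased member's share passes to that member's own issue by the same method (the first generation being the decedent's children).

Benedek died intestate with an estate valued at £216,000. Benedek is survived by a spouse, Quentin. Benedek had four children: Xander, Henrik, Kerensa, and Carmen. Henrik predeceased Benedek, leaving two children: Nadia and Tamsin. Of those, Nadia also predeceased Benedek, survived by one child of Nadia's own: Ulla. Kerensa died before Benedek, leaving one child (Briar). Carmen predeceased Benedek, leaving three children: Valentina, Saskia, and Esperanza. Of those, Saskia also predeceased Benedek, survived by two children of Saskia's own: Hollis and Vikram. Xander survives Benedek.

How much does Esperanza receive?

Quentin takes one-third of £216,000 = £72,000. The remaining £144,000 passes to the descendants.
The descendants' portion (£144,000) is divided into 4 shares of £36,000: Xander takes £36,000; Henrik's £36,000 share passes to Henrik's issue; Kerensa's £36,000 share passes to Kerensa's issue; Carmen's £36,000 share passes to Carmen's issue.
Henrik's share (£36,000) is divided into 2 shares of £18,000: Tamsin takes £18,000; Nadia's £18,000 share passes to Nadia's issue.
Nadia's share (£18,000) passes entirely to Ulla.
Kerensa's share (£36,000) passes entirely to Briar.
Carmen's share (£36,000) is divided into 3 shares of £12,000: Valentina and Esperanza each take £12,000; Saskia's £12,000 share passes to Saskia's issue.
Saskia's share (£12,000) is divided into 2 shares of £6,000: Hollis and Vikram each take £6,000.

Esperanza receives £12,000.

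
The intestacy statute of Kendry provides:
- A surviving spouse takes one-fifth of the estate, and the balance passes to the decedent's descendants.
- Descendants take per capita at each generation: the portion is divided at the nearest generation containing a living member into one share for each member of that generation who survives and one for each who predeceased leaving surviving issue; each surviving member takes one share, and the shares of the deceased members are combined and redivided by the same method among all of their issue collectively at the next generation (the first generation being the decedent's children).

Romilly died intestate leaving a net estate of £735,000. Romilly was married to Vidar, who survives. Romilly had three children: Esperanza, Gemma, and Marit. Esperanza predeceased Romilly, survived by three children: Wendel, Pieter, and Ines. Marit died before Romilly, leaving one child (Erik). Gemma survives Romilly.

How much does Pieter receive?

Vidar takes one-fifth of £735,000 = £147,000. The remaining £588,000 passes to the descendants.
The descendants' portion (£588,000) is divided at the children's generation into 3 shares of £196,000. Gemma takes £196,000. The 2 shares of the deceased (Esperanza and Marit) are combined into a pool of £392,000.
That pool (£392,000) is divided at the grandchildren's generation equally among Wendel, Pieter, Ines, and Erik: £98,000 each.

Pieter receives £98,000.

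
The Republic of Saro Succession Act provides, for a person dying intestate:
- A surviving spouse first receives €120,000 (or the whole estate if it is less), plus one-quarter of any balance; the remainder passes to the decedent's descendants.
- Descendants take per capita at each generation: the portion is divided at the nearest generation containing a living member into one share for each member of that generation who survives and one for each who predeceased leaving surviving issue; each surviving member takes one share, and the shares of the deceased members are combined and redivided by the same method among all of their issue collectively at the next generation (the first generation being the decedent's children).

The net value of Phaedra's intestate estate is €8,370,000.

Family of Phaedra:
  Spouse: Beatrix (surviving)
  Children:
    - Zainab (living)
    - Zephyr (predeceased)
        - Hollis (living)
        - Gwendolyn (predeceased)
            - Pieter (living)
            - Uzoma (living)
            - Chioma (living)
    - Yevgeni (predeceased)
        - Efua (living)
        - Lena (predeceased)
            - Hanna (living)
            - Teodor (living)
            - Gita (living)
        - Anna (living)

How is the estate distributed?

Beatrix: €2,182,500; Zainab: €2,062,500; Hollis: €825,000; Pieter: €275,000; Uzoma: €275,000; Chioma: €275,000; Efua: €825,000; Hanna: €275,000; Teodor: €275,000; Gita: €275,000; Anna: €825,000

Beatrix first takes €120,000, leaving a balance of €8,250,000. Beatrix then takes one-quarter of the balance (€2,062,500), for a total of €2,182,500. The remaining €6,187,500 passes to the descendants.
The descendants' portion (€6,187,500) is divided at the children's generation into 3 shares of €2,062,500. Zainab takes €2,062,500. The 2 shares of the deceased (Zephyr and Yevgeni) are combined into a pool of €4,125,000.
That pool (€4,125,000) is divided at the grandchildren's generation into 5 shares of €825,000. Hollis, Efua, and Anna each take €825,000. The 2 shares of the deceased (Gwendolyn and Lena) are combined into a pool of €1,650,000.
That pool (€1,650,000) is divided at the great-grandchildren's generation equally among Pieter, Uzoma, Chioma, Hanna, Teodor, and Gita: €275,000 each.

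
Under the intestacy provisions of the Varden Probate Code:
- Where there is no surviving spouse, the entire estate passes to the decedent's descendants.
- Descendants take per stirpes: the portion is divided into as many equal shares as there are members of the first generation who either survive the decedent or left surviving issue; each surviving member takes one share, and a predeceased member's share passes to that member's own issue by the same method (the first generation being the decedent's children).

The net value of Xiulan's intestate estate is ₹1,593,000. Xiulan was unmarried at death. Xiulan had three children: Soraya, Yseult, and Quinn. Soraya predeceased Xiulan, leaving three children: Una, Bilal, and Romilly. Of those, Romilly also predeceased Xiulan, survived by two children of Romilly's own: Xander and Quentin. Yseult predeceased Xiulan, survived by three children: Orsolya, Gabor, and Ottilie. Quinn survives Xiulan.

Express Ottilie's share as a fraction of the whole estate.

Ottilie receives 1/9 of the estate.

The entire ₹1,593,000 passes to the descendants.
That amount (₹1,593,000) is divided into 3 shares of ₹531,000: Quinn takes ₹531,000; Soraya's ₹531,000 share passes to Soraya's issue; Yseult's ₹531,000 share passes to Yseult's issue.
Soraya's share (₹531,000) is divided into 3 shares of ₹177,000: Una and Bilal each take ₹177,000; Romilly's ₹177,000 share passes to Romilly's issue.
Romilly's share (₹177,000) is divided into 2 shares of ₹88,500: Xander and Quentin each take ₹88,500.
Yseult's share (₹531,000) is divided into 3 shares of ₹177,000: Orsolya, Gabor, and Ottilie each take ₹177,000.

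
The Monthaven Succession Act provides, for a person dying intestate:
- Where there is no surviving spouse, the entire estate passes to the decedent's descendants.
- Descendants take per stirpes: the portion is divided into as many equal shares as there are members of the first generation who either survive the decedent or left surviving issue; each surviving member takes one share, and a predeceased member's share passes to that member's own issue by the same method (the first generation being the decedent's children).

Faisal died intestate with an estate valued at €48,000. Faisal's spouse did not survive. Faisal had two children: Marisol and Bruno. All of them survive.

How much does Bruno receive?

The entire €48,000 passes to the descendants.
That amount (€48,000) is divided into 2 shares of €24,000: Marisol and Bruno each take €24,000.

Bruno receives €24,000.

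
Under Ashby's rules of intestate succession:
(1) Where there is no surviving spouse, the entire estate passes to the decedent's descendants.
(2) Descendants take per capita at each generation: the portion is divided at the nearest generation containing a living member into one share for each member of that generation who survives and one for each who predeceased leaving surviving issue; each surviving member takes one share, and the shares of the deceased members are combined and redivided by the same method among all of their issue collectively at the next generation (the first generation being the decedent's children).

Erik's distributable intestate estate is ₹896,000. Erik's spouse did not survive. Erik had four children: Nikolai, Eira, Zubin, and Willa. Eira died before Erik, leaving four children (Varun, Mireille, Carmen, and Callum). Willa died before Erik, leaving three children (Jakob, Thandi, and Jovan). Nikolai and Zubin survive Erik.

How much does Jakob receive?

The entire ₹896,000 passes to the descendants.
That amount (₹896,000) is divided at the children's generation into 4 shares of ₹224,000. Nikolai and Zubin each take ₹224,000. The 2 shares of the deceased (Eira and Willa) are combined into a pool of ₹448,000.
That pool (₹448,000) is divided at the grandchildren's generation equally among Varun, Mireille, Carmen, Callum, Jakob, Thandi, and Jovan: ₹64,000 each.

Jakob receives ₹64,000.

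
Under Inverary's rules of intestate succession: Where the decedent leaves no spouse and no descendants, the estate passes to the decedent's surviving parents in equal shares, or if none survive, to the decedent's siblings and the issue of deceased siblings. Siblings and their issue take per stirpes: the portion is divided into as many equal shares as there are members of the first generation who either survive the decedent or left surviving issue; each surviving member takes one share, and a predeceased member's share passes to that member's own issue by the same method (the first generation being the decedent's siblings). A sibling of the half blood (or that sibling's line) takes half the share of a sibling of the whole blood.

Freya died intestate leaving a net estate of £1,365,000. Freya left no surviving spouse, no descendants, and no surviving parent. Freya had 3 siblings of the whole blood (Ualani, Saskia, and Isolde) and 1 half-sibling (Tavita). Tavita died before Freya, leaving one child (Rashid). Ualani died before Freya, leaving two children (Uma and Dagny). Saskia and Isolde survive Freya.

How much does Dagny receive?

Dagny receives £195,000.

The entire £1,365,000 passes to the siblings and their issue.
Counting each half-blood sibling's line as half a unit, there are 7/2 units in £1,365,000, so one unit is £390,000. Whole-blood lines (Ualani, Saskia, and Isolde) take £390,000 each; half-blood lines (Tavita) take £195,000 each.
Tavita's share (£195,000) passes entirely to Rashid.
Ualani's share (£390,000) is divided into 2 shares of £195,000: Uma and Dagny each take £195,000.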